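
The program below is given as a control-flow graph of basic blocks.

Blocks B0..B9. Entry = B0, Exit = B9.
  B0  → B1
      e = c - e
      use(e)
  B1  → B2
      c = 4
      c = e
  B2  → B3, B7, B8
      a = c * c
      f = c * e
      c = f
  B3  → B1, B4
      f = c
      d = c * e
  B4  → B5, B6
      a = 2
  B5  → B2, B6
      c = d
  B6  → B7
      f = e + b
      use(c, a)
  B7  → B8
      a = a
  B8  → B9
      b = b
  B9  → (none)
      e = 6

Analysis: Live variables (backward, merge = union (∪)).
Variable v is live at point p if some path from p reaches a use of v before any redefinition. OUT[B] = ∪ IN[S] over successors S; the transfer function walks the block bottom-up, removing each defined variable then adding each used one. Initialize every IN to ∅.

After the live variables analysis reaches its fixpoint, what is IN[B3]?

Answer: {b, c, e}

Trace:
Per-block solution:
  B0:  IN={b, c, e}  OUT={b, e}
  B1:  IN={b, e}  OUT={b, c, e}
  B2:  IN={b, c, e}  OUT={a, b, c, e}
  B3:  IN={b, c, e}  OUT={b, c, d, e}
  B4:  IN={b, c, d, e}  OUT={a, b, c, d, e}
  B5:  IN={a, b, d, e}  OUT={a, b, c, e}
  B6:  IN={a, b, c, e}  OUT={a, b}
  B7:  IN={a, b}  OUT={b}
  B8:  IN={b}  OUT={}
  B9:  IN={}  OUT={}

Merge at B3: OUT[B3] = IN[B1] ⊔ IN[B4] = {b, c, d, e}
Applying B3's transfer function to that OUT value gives IN[B3] (row B3 above).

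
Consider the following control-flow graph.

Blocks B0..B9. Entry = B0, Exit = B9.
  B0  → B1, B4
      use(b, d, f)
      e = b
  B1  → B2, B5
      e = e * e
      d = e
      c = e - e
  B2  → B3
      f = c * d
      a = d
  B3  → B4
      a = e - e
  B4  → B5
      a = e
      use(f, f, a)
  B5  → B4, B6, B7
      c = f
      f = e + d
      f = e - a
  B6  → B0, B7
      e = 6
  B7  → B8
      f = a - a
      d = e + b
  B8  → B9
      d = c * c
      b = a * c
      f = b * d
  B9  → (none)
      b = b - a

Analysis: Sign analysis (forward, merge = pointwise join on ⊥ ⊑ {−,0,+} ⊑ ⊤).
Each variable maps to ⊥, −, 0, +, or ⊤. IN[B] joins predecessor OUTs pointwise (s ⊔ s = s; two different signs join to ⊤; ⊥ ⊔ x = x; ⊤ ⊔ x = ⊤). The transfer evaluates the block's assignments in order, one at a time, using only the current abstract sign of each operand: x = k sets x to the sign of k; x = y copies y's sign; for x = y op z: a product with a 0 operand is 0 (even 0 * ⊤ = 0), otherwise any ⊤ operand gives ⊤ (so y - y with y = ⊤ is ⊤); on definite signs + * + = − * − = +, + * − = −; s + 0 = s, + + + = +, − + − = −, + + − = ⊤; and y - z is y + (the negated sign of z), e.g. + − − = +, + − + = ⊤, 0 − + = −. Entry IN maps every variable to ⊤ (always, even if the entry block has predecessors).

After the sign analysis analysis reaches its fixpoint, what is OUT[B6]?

Answer: {a: ⊤, b: ⊤, c: ⊤, d: ⊤, e: +, f: ⊤}

Working:
Converged values:
  B0:  IN=(all ⊤)  OUT=(all ⊤)
  B1:  IN=(all ⊤)  OUT=(all ⊤)
  B2:  IN=(all ⊤)  OUT=(all ⊤)
  B3:  IN=(all ⊤)  OUT=(all ⊤)
  B4:  IN=(all ⊤)  OUT=(all ⊤)
  B5:  IN=(all ⊤)  OUT=(all ⊤)
  B6:  IN=(all ⊤)  OUT={e:+; rest ⊤}
  B7:  IN=(all ⊤)  OUT=(all ⊤)
  B8:  IN=(all ⊤)  OUT=(all ⊤)
  B9:  IN=(all ⊤)  OUT=(all ⊤)

Merge at B6: IN[B6] = OUT[B5] = {a: ⊤, b: ⊤, c: ⊤, d: ⊤, e: ⊤, f: ⊤}
Applying B6's transfer function to that IN value gives OUT[B6] (row B6 above).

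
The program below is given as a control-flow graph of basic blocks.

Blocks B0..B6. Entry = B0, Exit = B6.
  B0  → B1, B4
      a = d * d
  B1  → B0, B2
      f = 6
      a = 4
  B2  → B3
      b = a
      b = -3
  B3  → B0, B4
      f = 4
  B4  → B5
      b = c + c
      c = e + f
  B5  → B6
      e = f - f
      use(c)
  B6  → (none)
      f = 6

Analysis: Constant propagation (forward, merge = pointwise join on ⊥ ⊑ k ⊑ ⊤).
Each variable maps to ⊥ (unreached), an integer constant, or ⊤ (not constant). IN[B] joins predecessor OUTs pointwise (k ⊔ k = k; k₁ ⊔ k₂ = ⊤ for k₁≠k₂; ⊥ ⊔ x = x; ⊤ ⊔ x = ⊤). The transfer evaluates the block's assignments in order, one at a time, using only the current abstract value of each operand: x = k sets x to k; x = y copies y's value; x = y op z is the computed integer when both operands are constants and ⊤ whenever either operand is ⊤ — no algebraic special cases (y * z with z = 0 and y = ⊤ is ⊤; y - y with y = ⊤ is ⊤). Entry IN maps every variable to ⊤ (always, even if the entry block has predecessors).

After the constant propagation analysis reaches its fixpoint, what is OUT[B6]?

Converged values:
  B0:   IN=(all ⊤)   OUT=(all ⊤)
  B1:   IN=(all ⊤)   OUT={a:4, f:6; rest ⊤}
  B2:   IN={a:4, f:6; rest ⊤}   OUT={a:4, b:-3, f:6; rest ⊤}
  B3:   IN={a:4, b:-3, f:6; rest ⊤}   OUT={a:4, b:-3, f:4; rest ⊤}
  B4:   IN=(all ⊤)   OUT=(all ⊤)
  B5:   IN=(all ⊤)   OUT=(all ⊤)
  B6:   IN=(all ⊤)   OUT={f:6; rest ⊤}

Merge at B6: IN[B6] = OUT[B5] = {a: ⊤, b: ⊤, c: ⊤, d: ⊤, e: ⊤, f: ⊤}
Applying B6's transfer function to that IN value gives OUT[B6] (row B6 above).

Answer: {a: ⊤, b: ⊤, c: ⊤, d: ⊤, e: ⊤, f: 6}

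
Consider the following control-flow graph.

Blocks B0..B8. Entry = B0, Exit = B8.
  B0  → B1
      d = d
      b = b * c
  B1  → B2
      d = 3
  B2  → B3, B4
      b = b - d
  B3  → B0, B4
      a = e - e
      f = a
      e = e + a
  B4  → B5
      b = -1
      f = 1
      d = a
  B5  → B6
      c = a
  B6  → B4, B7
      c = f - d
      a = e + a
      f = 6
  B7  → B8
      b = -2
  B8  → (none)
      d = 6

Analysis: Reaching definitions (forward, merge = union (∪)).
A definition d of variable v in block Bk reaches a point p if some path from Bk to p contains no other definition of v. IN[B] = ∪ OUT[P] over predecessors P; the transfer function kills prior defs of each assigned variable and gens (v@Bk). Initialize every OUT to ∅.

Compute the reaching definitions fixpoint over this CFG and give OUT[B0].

Per-block solution:
  B0:  IN={a@B3, b@B2, d@B1, e@B3, f@B3}  OUT={a@B3, b@B0, d@B0, e@B3, f@B3}
  B1:  IN={a@B3, b@B0, d@B0, e@B3, f@B3}  OUT={a@B3, b@B0, d@B1, e@B3, f@B3}
  B2:  IN={a@B3, b@B0, d@B1, e@B3, f@B3}  OUT={a@B3, b@B2, d@B1, e@B3, f@B3}
  B3:  IN={a@B3, b@B2, d@B1, e@B3, f@B3}  OUT={a@B3, b@B2, d@B1, e@B3, f@B3}
  B4:  IN={a@B3, a@B6, b@B2, b@B4, c@B6, d@B1, d@B4, e@B3, f@B3, f@B6}  OUT={a@B3, a@B6, b@B4, c@B6, d@B4, e@B3, f@B4}
  B5:  IN={a@B3, a@B6, b@B4, c@B6, d@B4, e@B3, f@B4}  OUT={a@B3, a@B6, b@B4, c@B5, d@B4, e@B3, f@B4}
  B6:  IN={a@B3, a@B6, b@B4, c@B5, d@B4, e@B3, f@B4}  OUT={a@B6, b@B4, c@B6, d@B4, e@B3, f@B6}
  B7:  IN={a@B6, b@B4, c@B6, d@B4, e@B3, f@B6}  OUT={a@B6, b@B7, c@B6, d@B4, e@B3, f@B6}
  B8:  IN={a@B6, b@B7, c@B6, d@B4, e@B3, f@B6}  OUT={a@B6, b@B7, c@B6, d@B8, e@B3, f@B6}

Merge at B0 (entry node, so the boundary value {} is joined with the incoming edge(s)): IN[B0] = {} ⊔ OUT[B3] = {a@B3, b@B2, d@B1, e@B3, f@B3}
Applying B0's transfer function to that IN value gives OUT[B0] (row B0 above).

Answer: {a@B3, b@B0, d@B0, e@B3, f@B3}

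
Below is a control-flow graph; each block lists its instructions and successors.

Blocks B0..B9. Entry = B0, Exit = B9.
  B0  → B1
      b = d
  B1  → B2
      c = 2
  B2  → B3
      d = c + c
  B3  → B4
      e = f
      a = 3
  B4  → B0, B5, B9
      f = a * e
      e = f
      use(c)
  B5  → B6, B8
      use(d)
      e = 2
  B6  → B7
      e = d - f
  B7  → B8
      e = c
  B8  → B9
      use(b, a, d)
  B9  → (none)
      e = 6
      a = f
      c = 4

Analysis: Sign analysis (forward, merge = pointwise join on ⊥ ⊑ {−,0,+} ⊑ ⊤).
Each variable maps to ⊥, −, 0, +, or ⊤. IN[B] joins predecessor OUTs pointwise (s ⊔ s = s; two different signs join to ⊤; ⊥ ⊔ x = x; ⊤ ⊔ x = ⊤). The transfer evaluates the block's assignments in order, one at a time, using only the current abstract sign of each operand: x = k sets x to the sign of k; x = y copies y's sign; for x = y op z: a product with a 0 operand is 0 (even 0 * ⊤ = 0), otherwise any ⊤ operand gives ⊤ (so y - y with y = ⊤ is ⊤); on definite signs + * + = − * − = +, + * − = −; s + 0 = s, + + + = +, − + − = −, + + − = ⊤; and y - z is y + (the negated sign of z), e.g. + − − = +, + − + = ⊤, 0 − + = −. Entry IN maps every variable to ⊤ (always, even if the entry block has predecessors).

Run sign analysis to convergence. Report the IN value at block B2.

Fixpoint table:
  B0: | IN=(all ⊤) | OUT=(all ⊤)
  B1: | IN=(all ⊤) | OUT={c:+; rest ⊤}
  B2: | IN={c:+; rest ⊤} | OUT={c:+, d:+; rest ⊤}
  B3: | IN={c:+, d:+; rest ⊤} | OUT={a:+, c:+, d:+; rest ⊤}
  B4: | IN={a:+, c:+, d:+; rest ⊤} | OUT={a:+, c:+, d:+; rest ⊤}
  B5: | IN={a:+, c:+, d:+; rest ⊤} | OUT={a:+, c:+, d:+, e:+; rest ⊤}
  B6: | IN={a:+, c:+, d:+, e:+; rest ⊤} | OUT={a:+, c:+, d:+; rest ⊤}
  B7: | IN={a:+, c:+, d:+; rest ⊤} | OUT={a:+, c:+, d:+, e:+; rest ⊤}
  B8: | IN={a:+, c:+, d:+, e:+; rest ⊤} | OUT={a:+, c:+, d:+, e:+; rest ⊤}
  B9: | IN={a:+, c:+, d:+; rest ⊤} | OUT={c:+, d:+, e:+; rest ⊤}

Merge at B2: IN[B2] = OUT[B1] = {a: ⊤, b: ⊤, c: +, d: ⊤, e: ⊤, f: ⊤}

Answer: {a: ⊤, b: ⊤, c: +, d: ⊤, e: ⊤, f: ⊤}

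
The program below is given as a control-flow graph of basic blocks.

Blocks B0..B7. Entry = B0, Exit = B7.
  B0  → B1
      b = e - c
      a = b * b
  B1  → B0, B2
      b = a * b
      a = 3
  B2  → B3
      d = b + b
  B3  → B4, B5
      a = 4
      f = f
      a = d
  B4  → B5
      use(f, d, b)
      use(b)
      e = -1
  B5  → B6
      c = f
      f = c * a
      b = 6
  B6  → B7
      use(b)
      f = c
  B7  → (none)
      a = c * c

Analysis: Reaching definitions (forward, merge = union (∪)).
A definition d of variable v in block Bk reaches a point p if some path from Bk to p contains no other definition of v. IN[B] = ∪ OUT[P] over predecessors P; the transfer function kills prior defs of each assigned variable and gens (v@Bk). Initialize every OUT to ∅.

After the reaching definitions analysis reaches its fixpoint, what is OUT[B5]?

Fixpoint table:
  B0: | IN={a@B1, b@B1} | OUT={a@B0, b@B0}
  B1: | IN={a@B0, b@B0} | OUT={a@B1, b@B1}
  B2: | IN={a@B1, b@B1} | OUT={a@B1, b@B1, d@B2}
  B3: | IN={a@B1, b@B1, d@B2} | OUT={a@B3, b@B1, d@B2, f@B3}
  B4: | IN={a@B3, b@B1, d@B2, f@B3} | OUT={a@B3, b@B1, d@B2, e@B4, f@B3}
  B5: | IN={a@B3, b@B1, d@B2, e@B4, f@B3} | OUT={a@B3, b@B5, c@B5, d@B2, e@B4, f@B5}
  B6: | IN={a@B3, b@B5, c@B5, d@B2, e@B4, f@B5} | OUT={a@B3, b@B5, c@B5, d@B2, e@B4, f@B6}
  B7: | IN={a@B3, b@B5, c@B5, d@B2, e@B4, f@B6} | OUT={a@B7, b@B5, c@B5, d@B2, e@B4, f@B6}

Merge at B5: IN[B5] = OUT[B3] ⊔ OUT[B4] = {a@B3, b@B1, d@B2, e@B4, f@B3}
Applying B5's transfer function to that IN value gives OUT[B5] (row B5 above).

Answer: {a@B3, b@B5, c@B5, d@B2, e@B4, f@B5}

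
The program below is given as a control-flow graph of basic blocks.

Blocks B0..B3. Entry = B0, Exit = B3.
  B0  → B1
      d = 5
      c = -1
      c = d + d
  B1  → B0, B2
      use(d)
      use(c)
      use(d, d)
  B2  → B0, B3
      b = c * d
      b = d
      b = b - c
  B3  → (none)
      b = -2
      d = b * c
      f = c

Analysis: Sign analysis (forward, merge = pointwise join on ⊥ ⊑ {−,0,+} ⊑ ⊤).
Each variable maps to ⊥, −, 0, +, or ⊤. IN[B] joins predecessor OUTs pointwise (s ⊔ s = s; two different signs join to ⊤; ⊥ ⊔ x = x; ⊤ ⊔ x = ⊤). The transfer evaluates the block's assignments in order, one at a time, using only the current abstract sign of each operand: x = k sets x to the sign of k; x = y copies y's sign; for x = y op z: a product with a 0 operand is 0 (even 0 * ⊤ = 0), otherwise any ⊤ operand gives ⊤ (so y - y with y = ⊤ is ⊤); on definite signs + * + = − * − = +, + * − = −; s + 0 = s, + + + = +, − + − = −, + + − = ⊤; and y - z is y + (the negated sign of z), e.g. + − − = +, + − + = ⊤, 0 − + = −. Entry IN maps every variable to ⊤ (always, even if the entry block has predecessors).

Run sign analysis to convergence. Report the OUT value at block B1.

Answer: {a: ⊤, b: ⊤, c: +, d: +, e: ⊤, f: ⊤}

Working:
Converged values:
  B0: | IN=(all ⊤) | OUT={c:+, d:+; rest ⊤}
  B1: | IN={c:+, d:+; rest ⊤} | OUT={c:+, d:+; rest ⊤}
  B2: | IN={c:+, d:+; rest ⊤} | OUT={c:+, d:+; rest ⊤}
  B3: | IN={c:+, d:+; rest ⊤} | OUT={b:-, c:+, d:-, f:+; rest ⊤}

Merge at B1: IN[B1] = OUT[B0] = {a: ⊤, b: ⊤, c: +, d: +, e: ⊤, f: ⊤}
Applying B1's transfer function to that IN value gives OUT[B1] (row B1 above).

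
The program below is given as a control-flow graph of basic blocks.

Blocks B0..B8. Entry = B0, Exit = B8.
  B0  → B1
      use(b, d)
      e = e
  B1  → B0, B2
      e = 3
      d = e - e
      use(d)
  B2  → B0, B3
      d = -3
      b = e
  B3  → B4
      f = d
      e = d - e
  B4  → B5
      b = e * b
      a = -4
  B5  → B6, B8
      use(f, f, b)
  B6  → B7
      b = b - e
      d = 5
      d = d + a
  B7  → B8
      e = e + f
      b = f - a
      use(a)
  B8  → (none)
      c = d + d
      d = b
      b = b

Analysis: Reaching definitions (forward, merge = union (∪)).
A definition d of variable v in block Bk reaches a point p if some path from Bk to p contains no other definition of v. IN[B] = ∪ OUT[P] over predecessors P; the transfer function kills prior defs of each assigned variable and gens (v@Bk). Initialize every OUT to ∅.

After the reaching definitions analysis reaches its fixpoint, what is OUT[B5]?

Answer: {a@B4, b@B4, d@B2, e@B3, f@B3}

Working:
Converged values:
  B0: | IN={b@B2, d@B1, d@B2, e@B1} | OUT={b@B2, d@B1, d@B2, e@B0}
  B1: | IN={b@B2, d@B1, d@B2, e@B0} | OUT={b@B2, d@B1, e@B1}
  B2: | IN={b@B2, d@B1, e@B1} | OUT={b@B2, d@B2, e@B1}
  B3: | IN={b@B2, d@B2, e@B1} | OUT={b@B2, d@B2, e@B3, f@B3}
  B4: | IN={b@B2, d@B2, e@B3, f@B3} | OUT={a@B4, b@B4, d@B2, e@B3, f@B3}
  B5: | IN={a@B4, b@B4, d@B2, e@B3, f@B3} | OUT={a@B4, b@B4, d@B2, e@B3, f@B3}
  B6: | IN={a@B4, b@B4, d@B2, e@B3, f@B3} | OUT={a@B4, b@B6, d@B6, e@B3, f@B3}
  B7: | IN={a@B4, b@B6, d@B6, e@B3, f@B3} | OUT={a@B4, b@B7, d@B6, e@B7, f@B3}
  B8: | IN={a@B4, b@B4, b@B7, d@B2, d@B6, e@B3, e@B7, f@B3} | OUT={a@B4, b@B8, c@B8, d@B8, e@B3, e@B7, f@B3}

Merge at B5: IN[B5] = OUT[B4] = {a@B4, b@B4, d@B2, e@B3, f@B3}
Applying B5's transfer function to that IN value gives OUT[B5] (row B5 above).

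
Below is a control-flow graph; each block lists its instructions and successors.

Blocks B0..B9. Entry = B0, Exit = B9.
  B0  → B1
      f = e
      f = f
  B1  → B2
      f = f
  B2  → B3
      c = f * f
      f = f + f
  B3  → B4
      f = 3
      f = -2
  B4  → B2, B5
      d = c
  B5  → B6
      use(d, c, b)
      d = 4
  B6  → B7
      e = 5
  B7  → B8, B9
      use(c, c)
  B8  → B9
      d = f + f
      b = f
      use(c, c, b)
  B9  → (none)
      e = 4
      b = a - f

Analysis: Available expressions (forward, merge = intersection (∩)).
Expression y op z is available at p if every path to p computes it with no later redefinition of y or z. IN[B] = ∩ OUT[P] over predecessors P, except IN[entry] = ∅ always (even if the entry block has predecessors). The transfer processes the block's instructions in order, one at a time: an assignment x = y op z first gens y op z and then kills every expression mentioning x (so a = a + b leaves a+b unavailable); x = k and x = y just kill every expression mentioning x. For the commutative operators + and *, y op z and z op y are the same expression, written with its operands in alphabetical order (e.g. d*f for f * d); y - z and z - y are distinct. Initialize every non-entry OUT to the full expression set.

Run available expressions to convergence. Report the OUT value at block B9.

Fixpoint table:
  B0:   IN={}   OUT={}
  B1:   IN={}   OUT={}
  B2:   IN={}   OUT={}
  B3:   IN={}   OUT={}
  B4:   IN={}   OUT={}
  B5:   IN={}   OUT={}
  B6:   IN={}   OUT={}
  B7:   IN={}   OUT={}
  B8:   IN={}   OUT={f+f}
  B9:   IN={}   OUT={a-f}

Merge at B9: IN[B9] = OUT[B7] ∩ OUT[B8] = {}
Applying B9's transfer function to that IN value gives OUT[B9] (row B9 above).

Answer: {a-f}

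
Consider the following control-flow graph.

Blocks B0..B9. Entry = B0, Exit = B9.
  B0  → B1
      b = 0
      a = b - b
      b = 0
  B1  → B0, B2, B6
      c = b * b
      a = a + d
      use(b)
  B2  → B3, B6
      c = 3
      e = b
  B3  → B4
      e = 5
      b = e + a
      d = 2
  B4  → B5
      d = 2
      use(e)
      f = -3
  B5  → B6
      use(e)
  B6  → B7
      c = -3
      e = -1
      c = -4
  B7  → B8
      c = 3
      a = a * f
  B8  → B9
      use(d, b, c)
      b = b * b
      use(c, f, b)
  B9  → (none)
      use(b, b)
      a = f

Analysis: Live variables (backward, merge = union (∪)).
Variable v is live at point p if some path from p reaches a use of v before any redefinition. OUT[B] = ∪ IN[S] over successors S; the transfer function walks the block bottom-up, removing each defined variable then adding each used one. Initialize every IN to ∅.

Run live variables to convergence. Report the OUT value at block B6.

Answer: {a, b, d, f}

Working:
Per-block solution:
  B0:   IN={d, f}   OUT={a, b, d, f}
  B1:   IN={a, b, d, f}   OUT={a, b, d, f}
  B2:   IN={a, b, d, f}   OUT={a, b, d, f}
  B3:   IN={a}   OUT={a, b, e}
  B4:   IN={a, b, e}   OUT={a, b, d, e, f}
  B5:   IN={a, b, d, e, f}   OUT={a, b, d, f}
  B6:   IN={a, b, d, f}   OUT={a, b, d, f}
  B7:   IN={a, b, d, f}   OUT={b, c, d, f}
  B8:   IN={b, c, d, f}   OUT={b, f}
  B9:   IN={b, f}   OUT={}

Merge at B6: OUT[B6] = IN[B7] = {a, b, d, f}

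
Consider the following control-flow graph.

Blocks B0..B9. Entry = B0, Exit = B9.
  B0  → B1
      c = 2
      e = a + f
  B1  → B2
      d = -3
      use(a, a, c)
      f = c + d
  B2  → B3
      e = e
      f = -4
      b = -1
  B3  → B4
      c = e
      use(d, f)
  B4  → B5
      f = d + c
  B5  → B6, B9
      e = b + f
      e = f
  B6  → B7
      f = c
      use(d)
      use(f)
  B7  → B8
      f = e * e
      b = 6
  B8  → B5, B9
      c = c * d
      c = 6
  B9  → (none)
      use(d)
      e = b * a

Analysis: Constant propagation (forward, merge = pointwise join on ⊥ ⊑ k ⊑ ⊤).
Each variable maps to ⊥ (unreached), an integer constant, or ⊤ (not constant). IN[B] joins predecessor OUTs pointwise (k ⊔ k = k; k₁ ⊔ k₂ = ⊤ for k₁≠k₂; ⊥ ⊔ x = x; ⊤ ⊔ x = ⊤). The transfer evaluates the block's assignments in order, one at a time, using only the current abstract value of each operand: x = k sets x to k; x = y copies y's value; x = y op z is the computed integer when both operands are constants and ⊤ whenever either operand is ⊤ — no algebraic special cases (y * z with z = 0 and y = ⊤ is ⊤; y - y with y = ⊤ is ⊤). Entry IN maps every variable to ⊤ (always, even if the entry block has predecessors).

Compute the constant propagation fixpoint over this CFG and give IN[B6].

Fixpoint table:
  B0:   IN=(all ⊤)   OUT={c:2; rest ⊤}
  B1:   IN={c:2; rest ⊤}   OUT={c:2, d:-3, f:-1; rest ⊤}
  B2:   IN={c:2, d:-3, f:-1; rest ⊤}   OUT={b:-1, c:2, d:-3, f:-4; rest ⊤}
  B3:   IN={b:-1, c:2, d:-3, f:-4; rest ⊤}   OUT={b:-1, d:-3, f:-4; rest ⊤}
  B4:   IN={b:-1, d:-3, f:-4; rest ⊤}   OUT={b:-1, d:-3; rest ⊤}
  B5:   IN={d:-3; rest ⊤}   OUT={d:-3; rest ⊤}
  B6:   IN={d:-3; rest ⊤}   OUT={d:-3; rest ⊤}
  B7:   IN={d:-3; rest ⊤}   OUT={b:6, d:-3; rest ⊤}
  B8:   IN={b:6, d:-3; rest ⊤}   OUT={b:6, c:6, d:-3; rest ⊤}
  B9:   IN={d:-3; rest ⊤}   OUT={d:-3; rest ⊤}

Merge at B6: IN[B6] = OUT[B5] = {a: ⊤, b: ⊤, c: ⊤, d: -3, e: ⊤, f: ⊤}

Answer: {a: ⊤, b: ⊤, c: ⊤, d: -3, e: ⊤, f: ⊤}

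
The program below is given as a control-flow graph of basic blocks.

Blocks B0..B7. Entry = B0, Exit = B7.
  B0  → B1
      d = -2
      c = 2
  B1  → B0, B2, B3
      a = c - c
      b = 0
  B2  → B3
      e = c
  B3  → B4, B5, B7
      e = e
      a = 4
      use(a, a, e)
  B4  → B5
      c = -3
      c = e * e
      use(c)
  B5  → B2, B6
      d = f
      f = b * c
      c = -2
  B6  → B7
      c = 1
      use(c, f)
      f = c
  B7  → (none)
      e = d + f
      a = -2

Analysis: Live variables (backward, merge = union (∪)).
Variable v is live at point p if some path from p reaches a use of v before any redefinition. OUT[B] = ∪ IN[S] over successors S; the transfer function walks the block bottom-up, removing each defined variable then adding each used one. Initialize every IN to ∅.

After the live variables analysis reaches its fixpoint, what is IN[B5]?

Answer: {b, c, f}

Trace:
Per-block solution:
  B0: | IN={e, f} | OUT={c, d, e, f}
  B1: | IN={c, d, e, f} | OUT={b, c, d, e, f}
  B2: | IN={b, c, d, f} | OUT={b, c, d, e, f}
  B3: | IN={b, c, d, e, f} | OUT={b, c, d, e, f}
  B4: | IN={b, e, f} | OUT={b, c, f}
  B5: | IN={b, c, f} | OUT={b, c, d, f}
  B6: | IN={d, f} | OUT={d, f}
  B7: | IN={d, f} | OUT={}

Merge at B5: OUT[B5] = IN[B2] ⊔ IN[B6] = {b, c, d, f}
Applying B5's transfer function to that OUT value gives IN[B5] (row B5 above).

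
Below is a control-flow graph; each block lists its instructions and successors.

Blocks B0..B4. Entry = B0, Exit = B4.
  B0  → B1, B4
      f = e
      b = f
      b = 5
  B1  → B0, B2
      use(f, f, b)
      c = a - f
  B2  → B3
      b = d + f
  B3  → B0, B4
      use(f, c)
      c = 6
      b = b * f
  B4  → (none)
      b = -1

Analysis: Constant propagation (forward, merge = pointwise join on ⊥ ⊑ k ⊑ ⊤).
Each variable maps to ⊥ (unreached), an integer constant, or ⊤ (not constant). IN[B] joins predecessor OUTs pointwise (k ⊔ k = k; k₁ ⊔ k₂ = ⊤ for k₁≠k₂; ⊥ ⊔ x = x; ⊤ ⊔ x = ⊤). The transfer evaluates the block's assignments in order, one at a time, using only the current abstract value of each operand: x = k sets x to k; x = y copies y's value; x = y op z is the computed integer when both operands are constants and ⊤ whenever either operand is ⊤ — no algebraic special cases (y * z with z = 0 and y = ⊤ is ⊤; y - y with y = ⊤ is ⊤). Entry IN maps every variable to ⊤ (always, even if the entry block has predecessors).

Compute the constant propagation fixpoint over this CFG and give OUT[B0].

Fixpoint table:
  B0:  IN=(all ⊤)  OUT={b:5; rest ⊤}
  B1:  IN={b:5; rest ⊤}  OUT={b:5; rest ⊤}
  B2:  IN={b:5; rest ⊤}  OUT=(all ⊤)
  B3:  IN=(all ⊤)  OUT={c:6; rest ⊤}
  B4:  IN=(all ⊤)  OUT={b:-1; rest ⊤}

Merge at B0 (entry node, so the boundary value (all ⊤) is joined with the incoming edge(s)): IN[B0] = (all ⊤) ⊔ OUT[B1] ⊔ OUT[B3] = {a: ⊤, b: ⊤, c: ⊤, d: ⊤, e: ⊤, f: ⊤}
Applying B0's transfer function to that IN value gives OUT[B0] (row B0 above).

Answer: {a: ⊤, b: 5, c: ⊤, d: ⊤, e: ⊤, f: ⊤}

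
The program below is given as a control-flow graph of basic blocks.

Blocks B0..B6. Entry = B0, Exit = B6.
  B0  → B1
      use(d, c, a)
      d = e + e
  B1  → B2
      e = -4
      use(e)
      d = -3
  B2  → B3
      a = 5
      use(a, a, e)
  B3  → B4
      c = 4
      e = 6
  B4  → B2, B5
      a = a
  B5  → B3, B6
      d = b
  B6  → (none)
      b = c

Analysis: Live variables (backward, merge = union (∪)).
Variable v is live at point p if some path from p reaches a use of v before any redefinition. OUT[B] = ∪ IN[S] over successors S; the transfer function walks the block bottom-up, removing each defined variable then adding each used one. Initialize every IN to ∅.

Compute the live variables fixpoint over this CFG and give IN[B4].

Answer: {a, b, c, e}

Trace:
Per-block solution:
  B0:   IN={a, b, c, d, e}   OUT={b}
  B1:   IN={b}   OUT={b, e}
  B2:   IN={b, e}   OUT={a, b}
  B3:   IN={a, b}   OUT={a, b, c, e}
  B4:   IN={a, b, c, e}   OUT={a, b, c, e}
  B5:   IN={a, b, c}   OUT={a, b, c}
  B6:   IN={c}   OUT={}

Merge at B4: OUT[B4] = IN[B2] ⊔ IN[B5] = {a, b, c, e}
Applying B4's transfer function to that OUT value gives IN[B4] (row B4 above).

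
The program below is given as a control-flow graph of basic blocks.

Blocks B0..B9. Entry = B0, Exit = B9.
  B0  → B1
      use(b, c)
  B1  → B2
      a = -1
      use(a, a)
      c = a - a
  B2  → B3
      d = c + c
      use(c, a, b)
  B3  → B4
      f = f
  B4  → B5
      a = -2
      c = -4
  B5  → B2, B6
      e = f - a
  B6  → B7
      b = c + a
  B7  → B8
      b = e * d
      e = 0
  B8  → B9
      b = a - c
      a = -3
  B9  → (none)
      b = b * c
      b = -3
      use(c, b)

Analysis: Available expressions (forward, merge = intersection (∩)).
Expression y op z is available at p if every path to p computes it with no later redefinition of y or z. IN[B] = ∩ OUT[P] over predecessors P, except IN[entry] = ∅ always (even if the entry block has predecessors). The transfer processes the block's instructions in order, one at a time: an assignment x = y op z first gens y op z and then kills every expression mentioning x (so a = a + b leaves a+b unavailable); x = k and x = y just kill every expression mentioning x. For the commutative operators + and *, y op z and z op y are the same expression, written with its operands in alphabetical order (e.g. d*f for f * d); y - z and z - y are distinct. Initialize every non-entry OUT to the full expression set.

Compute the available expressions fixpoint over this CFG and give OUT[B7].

Fixpoint table:
  B0: | IN={} | OUT={}
  B1: | IN={} | OUT={a-a}
  B2: | IN={} | OUT={c+c}
  B3: | IN={c+c} | OUT={c+c}
  B4: | IN={c+c} | OUT={}
  B5: | IN={} | OUT={f-a}
  B6: | IN={f-a} | OUT={a+c, f-a}
  B7: | IN={a+c, f-a} | OUT={a+c, f-a}
  B8: | IN={a+c, f-a} | OUT={}
  B9: | IN={} | OUT={}

Merge at B7: IN[B7] = OUT[B6] = {a+c, f-a}
Applying B7's transfer function to that IN value gives OUT[B7] (row B7 above).

Answer: {a+c, f-a}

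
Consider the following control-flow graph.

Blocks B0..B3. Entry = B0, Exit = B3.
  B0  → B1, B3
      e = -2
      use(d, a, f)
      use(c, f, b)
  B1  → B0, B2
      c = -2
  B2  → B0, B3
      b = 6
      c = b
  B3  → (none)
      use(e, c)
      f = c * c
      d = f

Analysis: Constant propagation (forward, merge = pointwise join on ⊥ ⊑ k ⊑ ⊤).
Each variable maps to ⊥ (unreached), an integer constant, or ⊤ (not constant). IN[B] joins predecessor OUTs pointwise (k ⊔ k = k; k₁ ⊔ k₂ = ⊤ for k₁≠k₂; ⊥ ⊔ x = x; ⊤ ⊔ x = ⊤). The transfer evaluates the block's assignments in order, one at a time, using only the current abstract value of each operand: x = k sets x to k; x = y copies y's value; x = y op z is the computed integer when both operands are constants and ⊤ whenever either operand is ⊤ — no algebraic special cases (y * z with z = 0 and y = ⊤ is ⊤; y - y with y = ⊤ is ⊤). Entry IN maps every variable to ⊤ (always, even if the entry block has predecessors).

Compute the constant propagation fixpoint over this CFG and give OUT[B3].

Converged values:
  B0:   IN=(all ⊤)   OUT={e:-2; rest ⊤}
  B1:   IN={e:-2; rest ⊤}   OUT={c:-2, e:-2; rest ⊤}
  B2:   IN={c:-2, e:-2; rest ⊤}   OUT={b:6, c:6, e:-2; rest ⊤}
  B3:   IN={e:-2; rest ⊤}   OUT={e:-2; rest ⊤}

Merge at B3: IN[B3] = OUT[B0] ⊔ OUT[B2] = {a: ⊤, b: ⊤, c: ⊤, d: ⊤, e: -2, f: ⊤}
Applying B3's transfer function to that IN value gives OUT[B3] (row B3 above).

Answer: {a: ⊤, b: ⊤, c: ⊤, d: ⊤, e: -2, f: ⊤}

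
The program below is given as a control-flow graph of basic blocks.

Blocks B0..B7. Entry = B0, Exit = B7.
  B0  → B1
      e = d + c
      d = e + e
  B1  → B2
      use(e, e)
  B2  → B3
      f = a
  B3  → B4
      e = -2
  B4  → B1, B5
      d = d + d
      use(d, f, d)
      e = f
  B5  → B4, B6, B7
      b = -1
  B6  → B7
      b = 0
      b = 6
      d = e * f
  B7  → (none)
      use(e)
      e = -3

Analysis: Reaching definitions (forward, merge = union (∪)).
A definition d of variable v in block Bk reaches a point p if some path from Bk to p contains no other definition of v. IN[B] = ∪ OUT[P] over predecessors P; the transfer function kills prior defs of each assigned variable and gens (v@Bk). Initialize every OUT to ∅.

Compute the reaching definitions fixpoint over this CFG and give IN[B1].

Answer: {b@B5, d@B0, d@B4, e@B0, e@B4, f@B2}

Derivation:
Per-block solution:
  B0:   IN={}   OUT={d@B0, e@B0}
  B1:   IN={b@B5, d@B0, d@B4, e@B0, e@B4, f@B2}   OUT={b@B5, d@B0, d@B4, e@B0, e@B4, f@B2}
  B2:   IN={b@B5, d@B0, d@B4, e@B0, e@B4, f@B2}   OUT={b@B5, d@B0, d@B4, e@B0, e@B4, f@B2}
  B3:   IN={b@B5, d@B0, d@B4, e@B0, e@B4, f@B2}   OUT={b@B5, d@B0, d@B4, e@B3, f@B2}
  B4:   IN={b@B5, d@B0, d@B4, e@B3, e@B4, f@B2}   OUT={b@B5, d@B4, e@B4, f@B2}
  B5:   IN={b@B5, d@B4, e@B4, f@B2}   OUT={b@B5, d@B4, e@B4, f@B2}
  B6:   IN={b@B5, d@B4, e@B4, f@B2}   OUT={b@B6, d@B6, e@B4, f@B2}
  B7:   IN={b@B5, b@B6, d@B4, d@B6, e@B4, f@B2}   OUT={b@B5, b@B6, d@B4, d@B6, e@B7, f@B2}

Merge at B1: IN[B1] = OUT[B0] ⊔ OUT[B4] = {b@B5, d@B0, d@B4, e@B0, e@B4, f@B2}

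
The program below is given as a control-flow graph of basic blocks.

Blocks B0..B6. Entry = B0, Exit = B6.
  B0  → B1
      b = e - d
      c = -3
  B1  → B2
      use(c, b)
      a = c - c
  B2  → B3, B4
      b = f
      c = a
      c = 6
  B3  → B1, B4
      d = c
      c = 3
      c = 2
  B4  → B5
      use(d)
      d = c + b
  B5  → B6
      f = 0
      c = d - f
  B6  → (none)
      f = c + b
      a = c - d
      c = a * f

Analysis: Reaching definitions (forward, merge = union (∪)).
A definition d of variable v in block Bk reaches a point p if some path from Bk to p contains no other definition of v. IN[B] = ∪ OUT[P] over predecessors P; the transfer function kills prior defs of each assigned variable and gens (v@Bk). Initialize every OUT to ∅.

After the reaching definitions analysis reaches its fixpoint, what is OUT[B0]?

Answer: {b@B0, c@B0}

Trace:
Converged values:
  B0:  IN={}  OUT={b@B0, c@B0}
  B1:  IN={a@B1, b@B0, b@B2, c@B0, c@B3, d@B3}  OUT={a@B1, b@B0, b@B2, c@B0, c@B3, d@B3}
  B2:  IN={a@B1, b@B0, b@B2, c@B0, c@B3, d@B3}  OUT={a@B1, b@B2, c@B2, d@B3}
  B3:  IN={a@B1, b@B2, c@B2, d@B3}  OUT={a@B1, b@B2, c@B3, d@B3}
  B4:  IN={a@B1, b@B2, c@B2, c@B3, d@B3}  OUT={a@B1, b@B2, c@B2, c@B3, d@B4}
  B5:  IN={a@B1, b@B2, c@B2, c@B3, d@B4}  OUT={a@B1, b@B2, c@B5, d@B4, f@B5}
  B6:  IN={a@B1, b@B2, c@B5, d@B4, f@B5}  OUT={a@B6, b@B2, c@B6, d@B4, f@B6}

B0 is the boundary node: IN[B0] = {}
Applying B0's transfer function to that IN value gives OUT[B0] (row B0 above).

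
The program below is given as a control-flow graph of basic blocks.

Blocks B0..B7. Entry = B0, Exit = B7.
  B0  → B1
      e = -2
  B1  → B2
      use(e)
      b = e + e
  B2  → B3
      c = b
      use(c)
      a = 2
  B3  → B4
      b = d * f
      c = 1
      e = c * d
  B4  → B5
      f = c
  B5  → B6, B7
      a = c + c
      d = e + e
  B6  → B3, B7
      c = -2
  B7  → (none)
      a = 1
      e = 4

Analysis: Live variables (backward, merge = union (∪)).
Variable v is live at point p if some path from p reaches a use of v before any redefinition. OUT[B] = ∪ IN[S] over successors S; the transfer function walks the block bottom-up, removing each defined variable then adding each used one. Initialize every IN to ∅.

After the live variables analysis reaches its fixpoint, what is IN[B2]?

Converged values:
  B0:  IN={d, f}  OUT={d, e, f}
  B1:  IN={d, e, f}  OUT={b, d, f}
  B2:  IN={b, d, f}  OUT={d, f}
  B3:  IN={d, f}  OUT={c, e}
  B4:  IN={c, e}  OUT={c, e, f}
  B5:  IN={c, e, f}  OUT={d, f}
  B6:  IN={d, f}  OUT={d, f}
  B7:  IN={}  OUT={}

Merge at B2: OUT[B2] = IN[B3] = {d, f}
Applying B2's transfer function to that OUT value gives IN[B2] (row B2 above).

Answer: {b, d, f}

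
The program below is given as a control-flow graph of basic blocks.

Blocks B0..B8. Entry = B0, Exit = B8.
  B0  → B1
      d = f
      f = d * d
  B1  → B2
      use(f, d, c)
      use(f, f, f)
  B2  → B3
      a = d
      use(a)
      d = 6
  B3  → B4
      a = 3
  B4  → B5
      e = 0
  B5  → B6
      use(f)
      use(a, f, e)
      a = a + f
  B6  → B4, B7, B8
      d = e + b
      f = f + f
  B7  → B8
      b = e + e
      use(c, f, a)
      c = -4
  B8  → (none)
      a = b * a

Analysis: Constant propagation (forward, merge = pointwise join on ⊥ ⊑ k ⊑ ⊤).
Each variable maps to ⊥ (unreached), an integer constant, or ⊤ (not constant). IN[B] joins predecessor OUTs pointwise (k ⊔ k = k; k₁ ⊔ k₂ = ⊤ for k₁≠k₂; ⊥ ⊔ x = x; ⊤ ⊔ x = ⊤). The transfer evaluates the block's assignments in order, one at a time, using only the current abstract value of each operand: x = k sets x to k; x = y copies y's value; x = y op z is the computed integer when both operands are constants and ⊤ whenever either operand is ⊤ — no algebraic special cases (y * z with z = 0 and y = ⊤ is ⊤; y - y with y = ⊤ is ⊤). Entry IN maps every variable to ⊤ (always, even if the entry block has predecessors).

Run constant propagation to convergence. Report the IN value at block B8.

Answer: {a: ⊤, b: ⊤, c: ⊤, d: ⊤, e: 0, f: ⊤}

Derivation:
Converged values:
  B0:   IN=(all ⊤)   OUT=(all ⊤)
  B1:   IN=(all ⊤)   OUT=(all ⊤)
  B2:   IN=(all ⊤)   OUT={d:6; rest ⊤}
  B3:   IN={d:6; rest ⊤}   OUT={a:3, d:6; rest ⊤}
  B4:   IN=(all ⊤)   OUT={e:0; rest ⊤}
  B5:   IN={e:0; rest ⊤}   OUT={e:0; rest ⊤}
  B6:   IN={e:0; rest ⊤}   OUT={e:0; rest ⊤}
  B7:   IN={e:0; rest ⊤}   OUT={b:0, c:-4, e:0; rest ⊤}
  B8:   IN={e:0; rest ⊤}   OUT={e:0; rest ⊤}

Merge at B8: IN[B8] = OUT[B6] ⊔ OUT[B7] = {a: ⊤, b: ⊤, c: ⊤, d: ⊤, e: 0, f: ⊤}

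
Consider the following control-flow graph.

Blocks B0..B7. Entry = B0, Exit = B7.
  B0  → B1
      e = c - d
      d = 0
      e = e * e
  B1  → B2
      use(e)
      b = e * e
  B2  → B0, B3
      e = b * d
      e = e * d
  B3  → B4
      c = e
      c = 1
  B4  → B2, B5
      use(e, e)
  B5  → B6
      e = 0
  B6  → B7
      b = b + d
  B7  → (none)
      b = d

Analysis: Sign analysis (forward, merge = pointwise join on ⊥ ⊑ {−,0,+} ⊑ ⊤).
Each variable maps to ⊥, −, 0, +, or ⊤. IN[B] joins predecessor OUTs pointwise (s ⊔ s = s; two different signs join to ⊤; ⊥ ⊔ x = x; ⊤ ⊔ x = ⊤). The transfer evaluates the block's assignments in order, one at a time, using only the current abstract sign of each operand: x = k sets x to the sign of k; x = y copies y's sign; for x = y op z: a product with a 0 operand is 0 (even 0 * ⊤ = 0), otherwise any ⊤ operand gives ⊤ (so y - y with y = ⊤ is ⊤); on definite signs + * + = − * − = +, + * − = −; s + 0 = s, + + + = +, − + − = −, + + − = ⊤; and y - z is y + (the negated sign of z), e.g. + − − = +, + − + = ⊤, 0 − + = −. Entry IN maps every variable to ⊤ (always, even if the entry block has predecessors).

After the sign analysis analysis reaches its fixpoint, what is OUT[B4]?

Converged values:
  B0:   IN=(all ⊤)   OUT={d:0; rest ⊤}
  B1:   IN={d:0; rest ⊤}   OUT={d:0; rest ⊤}
  B2:   IN={d:0; rest ⊤}   OUT={d:0, e:0; rest ⊤}
  B3:   IN={d:0, e:0; rest ⊤}   OUT={c:+, d:0, e:0; rest ⊤}
  B4:   IN={c:+, d:0, e:0; rest ⊤}   OUT={c:+, d:0, e:0; rest ⊤}
  B5:   IN={c:+, d:0, e:0; rest ⊤}   OUT={c:+, d:0, e:0; rest ⊤}
  B6:   IN={c:+, d:0, e:0; rest ⊤}   OUT={c:+, d:0, e:0; rest ⊤}
  B7:   IN={c:+, d:0, e:0; rest ⊤}   OUT={b:0, c:+, d:0, e:0; rest ⊤}

Merge at B4: IN[B4] = OUT[B3] = {a: ⊤, b: ⊤, c: +, d: 0, e: 0, f: ⊤}
Applying B4's transfer function to that IN value gives OUT[B4] (row B4 above).

Answer: {a: ⊤, b: ⊤, c: +, d: 0, e: 0, f: ⊤}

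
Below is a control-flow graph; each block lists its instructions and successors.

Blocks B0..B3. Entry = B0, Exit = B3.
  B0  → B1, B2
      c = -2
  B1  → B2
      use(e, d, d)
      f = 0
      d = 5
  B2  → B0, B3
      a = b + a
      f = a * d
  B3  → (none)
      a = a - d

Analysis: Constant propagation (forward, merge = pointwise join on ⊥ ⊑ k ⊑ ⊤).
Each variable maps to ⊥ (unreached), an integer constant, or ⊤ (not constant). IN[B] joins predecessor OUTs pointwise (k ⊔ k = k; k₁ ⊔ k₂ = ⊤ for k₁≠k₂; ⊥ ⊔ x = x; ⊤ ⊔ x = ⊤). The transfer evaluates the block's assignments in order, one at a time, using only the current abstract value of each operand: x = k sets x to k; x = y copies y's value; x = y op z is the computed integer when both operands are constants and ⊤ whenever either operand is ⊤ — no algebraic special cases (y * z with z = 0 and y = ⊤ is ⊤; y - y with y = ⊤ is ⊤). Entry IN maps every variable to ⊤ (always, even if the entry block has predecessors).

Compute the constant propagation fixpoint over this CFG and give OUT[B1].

Answer: {a: ⊤, b: ⊤, c: -2, d: 5, e: ⊤, f: 0}

Derivation:
Converged values:
  B0: | IN=(all ⊤) | OUT={c:-2; rest ⊤}
  B1: | IN={c:-2; rest ⊤} | OUT={c:-2, d:5, f:0; rest ⊤}
  B2: | IN={c:-2; rest ⊤} | OUT={c:-2; rest ⊤}
  B3: | IN={c:-2; rest ⊤} | OUT={c:-2; rest ⊤}

Merge at B1: IN[B1] = OUT[B0] = {a: ⊤, b: ⊤, c: -2, d: ⊤, e: ⊤, f: ⊤}
Applying B1's transfer function to that IN value gives OUT[B1] (row B1 above).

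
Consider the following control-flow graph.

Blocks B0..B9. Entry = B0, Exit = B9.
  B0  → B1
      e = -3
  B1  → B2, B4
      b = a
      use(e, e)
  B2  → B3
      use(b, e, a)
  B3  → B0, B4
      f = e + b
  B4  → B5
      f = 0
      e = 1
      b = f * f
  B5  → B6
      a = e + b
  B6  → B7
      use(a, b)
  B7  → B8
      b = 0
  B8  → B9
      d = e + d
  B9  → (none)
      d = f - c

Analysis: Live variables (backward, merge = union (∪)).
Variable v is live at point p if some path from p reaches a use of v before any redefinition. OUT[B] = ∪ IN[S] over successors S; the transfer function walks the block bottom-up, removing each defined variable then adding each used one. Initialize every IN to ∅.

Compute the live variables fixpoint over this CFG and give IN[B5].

Converged values:
  B0: | IN={a, c, d} | OUT={a, c, d, e}
  B1: | IN={a, c, d, e} | OUT={a, b, c, d, e}
  B2: | IN={a, b, c, d, e} | OUT={a, b, c, d, e}
  B3: | IN={a, b, c, d, e} | OUT={a, c, d}
  B4: | IN={c, d} | OUT={b, c, d, e, f}
  B5: | IN={b, c, d, e, f} | OUT={a, b, c, d, e, f}
  B6: | IN={a, b, c, d, e, f} | OUT={c, d, e, f}
  B7: | IN={c, d, e, f} | OUT={c, d, e, f}
  B8: | IN={c, d, e, f} | OUT={c, f}
  B9: | IN={c, f} | OUT={}

Merge at B5: OUT[B5] = IN[B6] = {a, b, c, d, e, f}
Applying B5's transfer function to that OUT value gives IN[B5] (row B5 above).

Answer: {b, c, d, e, f}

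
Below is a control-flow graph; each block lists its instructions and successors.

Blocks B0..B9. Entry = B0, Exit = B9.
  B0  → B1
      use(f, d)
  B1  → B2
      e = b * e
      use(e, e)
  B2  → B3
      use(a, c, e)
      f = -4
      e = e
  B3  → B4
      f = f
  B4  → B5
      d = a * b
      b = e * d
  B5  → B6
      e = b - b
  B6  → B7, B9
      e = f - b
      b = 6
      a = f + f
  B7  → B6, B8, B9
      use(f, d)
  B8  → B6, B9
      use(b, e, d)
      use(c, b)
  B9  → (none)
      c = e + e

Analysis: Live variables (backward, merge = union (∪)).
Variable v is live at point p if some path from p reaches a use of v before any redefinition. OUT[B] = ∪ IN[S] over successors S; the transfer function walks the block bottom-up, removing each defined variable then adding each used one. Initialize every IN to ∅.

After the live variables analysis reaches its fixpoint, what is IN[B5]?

Fixpoint table:
  B0:   IN={a, b, c, d, e, f}   OUT={a, b, c, e}
  B1:   IN={a, b, c, e}   OUT={a, b, c, e}
  B2:   IN={a, b, c, e}   OUT={a, b, c, e, f}
  B3:   IN={a, b, c, e, f}   OUT={a, b, c, e, f}
  B4:   IN={a, b, c, e, f}   OUT={b, c, d, f}
  B5:   IN={b, c, d, f}   OUT={b, c, d, f}
  B6:   IN={b, c, d, f}   OUT={b, c, d, e, f}
  B7:   IN={b, c, d, e, f}   OUT={b, c, d, e, f}
  B8:   IN={b, c, d, e, f}   OUT={b, c, d, e, f}
  B9:   IN={e}   OUT={}

Merge at B5: OUT[B5] = IN[B6] = {b, c, d, f}
Applying B5's transfer function to that OUT value gives IN[B5] (row B5 above).

Answer: {b, c, d, f}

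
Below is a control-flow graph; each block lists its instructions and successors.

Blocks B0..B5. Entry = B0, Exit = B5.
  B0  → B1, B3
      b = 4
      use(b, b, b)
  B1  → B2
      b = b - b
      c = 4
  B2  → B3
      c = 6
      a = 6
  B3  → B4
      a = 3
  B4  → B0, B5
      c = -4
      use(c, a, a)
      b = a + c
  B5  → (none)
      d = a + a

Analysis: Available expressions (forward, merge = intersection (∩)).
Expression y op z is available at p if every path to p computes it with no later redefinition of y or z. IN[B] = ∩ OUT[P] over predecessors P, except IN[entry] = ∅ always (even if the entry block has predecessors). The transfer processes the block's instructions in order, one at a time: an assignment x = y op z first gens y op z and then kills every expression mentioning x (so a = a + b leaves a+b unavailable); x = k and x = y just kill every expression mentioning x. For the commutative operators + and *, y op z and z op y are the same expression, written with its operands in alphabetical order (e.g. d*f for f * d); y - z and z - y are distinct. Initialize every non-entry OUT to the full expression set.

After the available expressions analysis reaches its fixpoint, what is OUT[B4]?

Converged values:
  B0:   IN={}   OUT={}
  B1:   IN={}   OUT={}
  B2:   IN={}   OUT={}
  B3:   IN={}   OUT={}
  B4:   IN={}   OUT={a+c}
  B5:   IN={a+c}   OUT={a+a, a+c}

Merge at B4: IN[B4] = OUT[B3] = {}
Applying B4's transfer function to that IN value gives OUT[B4] (row B4 above).

Answer: {a+c}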